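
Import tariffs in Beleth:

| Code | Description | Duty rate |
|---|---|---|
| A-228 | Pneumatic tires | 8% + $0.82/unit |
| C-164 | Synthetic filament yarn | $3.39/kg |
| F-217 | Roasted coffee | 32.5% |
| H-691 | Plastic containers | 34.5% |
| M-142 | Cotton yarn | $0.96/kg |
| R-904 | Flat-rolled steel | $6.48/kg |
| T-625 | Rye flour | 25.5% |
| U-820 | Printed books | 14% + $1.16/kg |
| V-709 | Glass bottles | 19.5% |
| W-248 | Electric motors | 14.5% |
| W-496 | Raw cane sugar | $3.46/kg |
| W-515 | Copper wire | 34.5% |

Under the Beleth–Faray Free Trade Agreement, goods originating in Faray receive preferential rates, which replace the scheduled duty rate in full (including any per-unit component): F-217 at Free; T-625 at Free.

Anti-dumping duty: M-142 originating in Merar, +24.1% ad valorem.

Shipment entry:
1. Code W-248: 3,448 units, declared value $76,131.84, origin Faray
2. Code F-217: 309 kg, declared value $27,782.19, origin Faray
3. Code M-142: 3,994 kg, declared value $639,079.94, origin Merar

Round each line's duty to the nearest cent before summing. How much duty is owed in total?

Line 1 (W-248, Faray, 3,448 units, $76,131.84):
Base rate for W-248 is 14.5%.
Origin Faray is the FTA partner but W-248 is not on the preference list; base rate stands.
Duty = $76,131.84 × 14.5% = $11,039.12.
Line 2 (F-217, Faray, 309 kg, $27,782.19):
Base rate for F-217 is 32.5%.
Origin Faray qualifies under the Beleth–Faray agreement and F-217 is covered: preferential rate Free applies instead.
Duty = $27,782.19 × 0% = $0.00.
Line 3 (M-142, Merar, 3,994 kg, $639,079.94):
Base rate for M-142 is $0.96/kg.
Additional duty on M-142 from Merar: +24.1% ad valorem. Applied ad valorem rate = 24.1%.
Duty = $639,079.94 × 24.1% + 3,994 × $0.96 = $157,852.51.
Total = $11,039.12 + $0.00 + $157,852.51 = $168,891.63.

$168,891.63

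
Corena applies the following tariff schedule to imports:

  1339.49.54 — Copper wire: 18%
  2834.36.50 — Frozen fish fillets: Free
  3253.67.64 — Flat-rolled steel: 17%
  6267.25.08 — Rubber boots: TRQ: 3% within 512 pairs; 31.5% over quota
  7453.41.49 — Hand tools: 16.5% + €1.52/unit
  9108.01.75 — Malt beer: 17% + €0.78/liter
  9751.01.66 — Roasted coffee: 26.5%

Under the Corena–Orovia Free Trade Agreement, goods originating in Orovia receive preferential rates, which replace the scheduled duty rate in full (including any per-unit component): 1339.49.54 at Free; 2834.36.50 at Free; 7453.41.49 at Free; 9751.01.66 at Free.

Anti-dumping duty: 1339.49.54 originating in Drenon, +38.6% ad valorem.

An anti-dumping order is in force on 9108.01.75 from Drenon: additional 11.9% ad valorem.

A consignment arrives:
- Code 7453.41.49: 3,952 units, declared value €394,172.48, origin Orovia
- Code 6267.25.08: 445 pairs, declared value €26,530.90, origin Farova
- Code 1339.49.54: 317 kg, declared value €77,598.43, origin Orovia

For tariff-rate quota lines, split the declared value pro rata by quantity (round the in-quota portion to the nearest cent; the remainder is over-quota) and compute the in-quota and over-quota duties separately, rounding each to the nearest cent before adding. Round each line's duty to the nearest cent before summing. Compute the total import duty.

Line 1 (7453.41.49, Orovia, 3,952 units, €394,172.48):
Base rate for 7453.41.49 is 16.5% + €1.52/unit.
Origin Orovia qualifies under the Corena–Orovia agreement and 7453.41.49 is covered: preferential rate Free applies instead.
Duty = €394,172.48 × 0% = €0.00.
Line 2 (6267.25.08, Farova, 445 pairs, €26,530.90):
Code 6267.25.08 is under a tariff-rate quota (threshold 512 pairs). Quantity 445 pairs is within the quota, so the in-quota rate 3% applies to the full value.
Duty = €26,530.90 × 3% = €795.93.
Line 3 (1339.49.54, Orovia, 317 kg, €77,598.43):
Base rate for 1339.49.54 is 18%.
Origin Orovia qualifies under the Corena–Orovia agreement and 1339.49.54 is covered: preferential rate Free applies instead.
The additional-duty order on 1339.49.54 targets Drenon, not Orovia; it does not apply.
Duty = €77,598.43 × 0% = €0.00.
Total = €0.00 + €795.93 + €0.00 = €795.93.

€795.93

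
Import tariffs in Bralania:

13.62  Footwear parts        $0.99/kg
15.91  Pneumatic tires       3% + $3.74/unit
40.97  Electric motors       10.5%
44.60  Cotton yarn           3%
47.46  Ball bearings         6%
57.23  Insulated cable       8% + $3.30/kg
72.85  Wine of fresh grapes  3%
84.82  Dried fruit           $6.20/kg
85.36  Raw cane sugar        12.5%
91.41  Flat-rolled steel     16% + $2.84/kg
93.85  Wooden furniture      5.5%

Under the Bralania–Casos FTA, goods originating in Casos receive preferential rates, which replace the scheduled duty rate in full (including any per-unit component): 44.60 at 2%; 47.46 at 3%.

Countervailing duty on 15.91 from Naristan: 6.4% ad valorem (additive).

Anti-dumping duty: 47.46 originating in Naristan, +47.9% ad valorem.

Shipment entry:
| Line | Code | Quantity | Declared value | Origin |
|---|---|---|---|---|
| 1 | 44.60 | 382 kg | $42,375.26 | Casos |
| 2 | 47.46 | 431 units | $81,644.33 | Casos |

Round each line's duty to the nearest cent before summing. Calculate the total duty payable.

Line 1 (44.60, Casos, 382 kg, $42,375.26):
Base rate for 44.60 is 3%.
Origin Casos qualifies under the Bralania–Casos agreement and 44.60 is covered: preferential rate 2% applies instead.
Duty = $42,375.26 × 2% = $847.51.
Line 2 (47.46, Casos, 431 units, $81,644.33):
Base rate for 47.46 is 6%.
Origin Casos qualifies under the Bralania–Casos agreement and 47.46 is covered: preferential rate 3% applies instead.
The additional-duty order on 47.46 targets Naristan, not Casos; it does not apply.
Duty = $81,644.33 × 3% = $2,449.33.
Total = $847.51 + $2,449.33 = $3,296.84.

$3,296.84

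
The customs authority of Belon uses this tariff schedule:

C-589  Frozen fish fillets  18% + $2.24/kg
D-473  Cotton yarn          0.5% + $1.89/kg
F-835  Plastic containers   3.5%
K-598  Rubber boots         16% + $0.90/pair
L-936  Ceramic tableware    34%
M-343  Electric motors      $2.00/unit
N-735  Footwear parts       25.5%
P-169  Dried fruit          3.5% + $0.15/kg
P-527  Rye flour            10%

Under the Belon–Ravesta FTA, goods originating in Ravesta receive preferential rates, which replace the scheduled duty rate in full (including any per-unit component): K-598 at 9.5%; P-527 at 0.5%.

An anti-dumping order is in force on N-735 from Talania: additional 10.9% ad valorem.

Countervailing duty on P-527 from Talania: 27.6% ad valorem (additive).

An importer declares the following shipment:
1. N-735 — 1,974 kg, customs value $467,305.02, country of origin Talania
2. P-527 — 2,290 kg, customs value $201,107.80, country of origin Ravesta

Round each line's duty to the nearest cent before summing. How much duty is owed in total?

$171,104.57

Line 1 (N-735, Talania, 1,974 kg, $467,305.02):
Base rate for N-735 is 25.5%.
Additional duty on N-735 from Talania: +10.9%. Applied ad valorem rate: 25.5% + 10.9% = 36.4%.
Duty = $467,305.02 × 36.4% = $170,099.03.
Line 2 (P-527, Ravesta, 2,290 kg, $201,107.80):
Base rate for P-527 is 10%.
Origin Ravesta qualifies under the Belon–Ravesta agreement and P-527 is covered: preferential rate 0.5% applies instead.
The additional-duty order on P-527 targets Talania, not Ravesta; it does not apply.
Duty = $201,107.80 × 0.5% = $1,005.54.
Total = $170,099.03 + $1,005.54 = $171,104.57.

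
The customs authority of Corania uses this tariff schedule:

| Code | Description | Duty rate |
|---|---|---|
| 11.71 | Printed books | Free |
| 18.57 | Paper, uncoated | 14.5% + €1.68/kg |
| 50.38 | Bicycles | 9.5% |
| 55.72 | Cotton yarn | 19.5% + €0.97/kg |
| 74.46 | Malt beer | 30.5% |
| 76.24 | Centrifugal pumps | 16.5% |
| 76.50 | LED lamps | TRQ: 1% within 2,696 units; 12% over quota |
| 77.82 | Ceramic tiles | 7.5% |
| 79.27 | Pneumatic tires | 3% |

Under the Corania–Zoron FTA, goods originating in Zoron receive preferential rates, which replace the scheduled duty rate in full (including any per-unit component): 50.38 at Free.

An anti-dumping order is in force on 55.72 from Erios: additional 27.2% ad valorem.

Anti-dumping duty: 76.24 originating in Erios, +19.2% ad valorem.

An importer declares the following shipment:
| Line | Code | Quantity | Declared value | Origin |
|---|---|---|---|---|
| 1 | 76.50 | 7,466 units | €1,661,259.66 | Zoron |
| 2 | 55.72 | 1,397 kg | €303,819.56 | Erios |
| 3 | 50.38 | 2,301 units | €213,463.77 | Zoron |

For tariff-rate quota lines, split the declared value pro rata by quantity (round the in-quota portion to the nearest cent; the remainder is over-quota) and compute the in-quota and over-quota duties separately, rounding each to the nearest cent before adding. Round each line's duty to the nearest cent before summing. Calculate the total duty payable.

€276,602.41

Line 1 (76.50, Zoron, 7,466 units, €1,661,259.66):
Code 76.50 is under a tariff-rate quota (threshold 2,696 units). In-quota: 2,696 units at 1%; over-quota: 4,770 units at 12%.
Pro-rata value split: in-quota = €1,661,259.66 × 2,696/7,466 = €599,886.96; over-quota = €1,661,259.66 − €599,886.96 = €1,061,372.70.
In-quota duty = €599,886.96 × 1% = €5,998.87. Over-quota duty = €1,061,372.70 × 12% = €127,364.72.
Line duty = €5,998.87 + €127,364.72 = €133,363.59.
Line 2 (55.72, Erios, 1,397 kg, €303,819.56):
Base rate for 55.72 is 19.5% + €0.97/kg.
Additional duty on 55.72 from Erios: +27.2%. Applied ad valorem rate: 19.5% + 27.2% = 46.7%.
Duty = €303,819.56 × 46.7% + 1,397 × €0.97 = €143,238.82.
Line 3 (50.38, Zoron, 2,301 units, €213,463.77):
Base rate for 50.38 is 9.5%.
Origin Zoron qualifies under the Corania–Zoron agreement and 50.38 is covered: preferential rate Free applies instead.
Duty = €213,463.77 × 0% = €0.00.
Total = €133,363.59 + €143,238.82 + €0.00 = €276,602.41.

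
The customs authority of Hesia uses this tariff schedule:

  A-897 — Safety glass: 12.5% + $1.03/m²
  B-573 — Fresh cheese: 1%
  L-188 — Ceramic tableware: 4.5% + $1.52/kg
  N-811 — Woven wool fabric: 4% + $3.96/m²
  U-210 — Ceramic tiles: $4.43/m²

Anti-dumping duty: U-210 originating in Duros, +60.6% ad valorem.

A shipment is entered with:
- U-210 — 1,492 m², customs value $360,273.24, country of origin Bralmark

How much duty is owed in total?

$6,609.56

Line 1 (U-210, Bralmark, 1,492 m², $360,273.24):
Base rate for U-210 is $4.43/m².
The additional-duty order on U-210 targets Duros, not Bralmark; it does not apply.
Duty = 1,492 × $4.43 = $6,609.56.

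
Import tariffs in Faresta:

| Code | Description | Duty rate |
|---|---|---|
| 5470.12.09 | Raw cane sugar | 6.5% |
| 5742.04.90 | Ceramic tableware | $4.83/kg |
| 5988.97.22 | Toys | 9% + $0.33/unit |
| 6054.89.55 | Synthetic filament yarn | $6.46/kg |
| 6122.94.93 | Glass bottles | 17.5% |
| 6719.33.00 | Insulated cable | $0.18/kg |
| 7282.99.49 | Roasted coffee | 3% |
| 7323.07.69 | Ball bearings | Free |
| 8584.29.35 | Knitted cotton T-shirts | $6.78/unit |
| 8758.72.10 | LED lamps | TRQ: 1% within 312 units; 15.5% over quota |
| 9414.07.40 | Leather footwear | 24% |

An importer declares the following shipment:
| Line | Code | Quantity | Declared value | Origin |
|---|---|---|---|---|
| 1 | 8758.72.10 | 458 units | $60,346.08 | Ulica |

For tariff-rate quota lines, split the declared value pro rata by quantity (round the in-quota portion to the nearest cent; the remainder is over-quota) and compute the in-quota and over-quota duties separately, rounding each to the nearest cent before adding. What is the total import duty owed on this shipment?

Line 1 (8758.72.10, Ulica, 458 units, $60,346.08):
Code 8758.72.10 is under a tariff-rate quota (threshold 312 units). In-quota: 312 units at 1%; over-quota: 146 units at 15.5%.
Pro-rata value split: in-quota = $60,346.08 × 312/458 = $41,109.12; over-quota = $60,346.08 − $41,109.12 = $19,236.96.
In-quota duty = $41,109.12 × 1% = $411.09. Over-quota duty = $19,236.96 × 15.5% = $2,981.73.
Line duty = $411.09 + $2,981.73 = $3,392.82.

$3,392.82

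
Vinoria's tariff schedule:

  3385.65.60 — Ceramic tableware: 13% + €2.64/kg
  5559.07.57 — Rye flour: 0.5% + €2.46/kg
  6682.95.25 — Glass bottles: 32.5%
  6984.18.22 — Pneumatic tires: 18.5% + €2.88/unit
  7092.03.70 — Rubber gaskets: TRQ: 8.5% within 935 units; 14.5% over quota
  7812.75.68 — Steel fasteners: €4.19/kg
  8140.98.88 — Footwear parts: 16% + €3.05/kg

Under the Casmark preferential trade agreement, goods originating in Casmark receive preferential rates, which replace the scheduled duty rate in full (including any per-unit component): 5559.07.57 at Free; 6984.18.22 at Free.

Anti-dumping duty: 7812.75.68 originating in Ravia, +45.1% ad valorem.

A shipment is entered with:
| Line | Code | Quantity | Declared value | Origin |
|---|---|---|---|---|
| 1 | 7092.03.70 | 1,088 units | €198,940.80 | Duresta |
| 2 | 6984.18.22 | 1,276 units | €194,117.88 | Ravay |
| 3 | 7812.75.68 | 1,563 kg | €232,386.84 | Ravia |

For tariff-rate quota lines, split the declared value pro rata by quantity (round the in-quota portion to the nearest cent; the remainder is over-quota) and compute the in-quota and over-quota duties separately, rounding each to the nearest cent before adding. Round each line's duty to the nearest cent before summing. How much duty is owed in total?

€169,530.65

Line 1 (7092.03.70, Duresta, 1,088 units, €198,940.80):
Code 7092.03.70 is under a tariff-rate quota (threshold 935 units). In-quota: 935 units at 8.5%; over-quota: 153 units at 14.5%.
Pro-rata value split: in-quota = €198,940.80 × 935/1,088 = €170,964.75; over-quota = €198,940.80 − €170,964.75 = €27,976.05.
In-quota duty = €170,964.75 × 8.5% = €14,532.00. Over-quota duty = €27,976.05 × 14.5% = €4,056.53.
Line duty = €14,532.00 + €4,056.53 = €18,588.53.
Line 2 (6984.18.22, Ravay, 1,276 units, €194,117.88):
Base rate for 6984.18.22 is 18.5% + €2.88/unit.
6984.18.22 has an FTA preferential rate, but origin Ravay is not Casmark; base rate stands.
Duty = €194,117.88 × 18.5% + 1,276 × €2.88 = €39,586.69.
Line 3 (7812.75.68, Ravia, 1,563 kg, €232,386.84):
Base rate for 7812.75.68 is €4.19/kg.
Additional duty on 7812.75.68 from Ravia: +45.1% ad valorem. Applied ad valorem rate = 45.1%.
Duty = €232,386.84 × 45.1% + 1,563 × €4.19 = €111,355.43.
Total = €18,588.53 + €39,586.69 + €111,355.43 = €169,530.65.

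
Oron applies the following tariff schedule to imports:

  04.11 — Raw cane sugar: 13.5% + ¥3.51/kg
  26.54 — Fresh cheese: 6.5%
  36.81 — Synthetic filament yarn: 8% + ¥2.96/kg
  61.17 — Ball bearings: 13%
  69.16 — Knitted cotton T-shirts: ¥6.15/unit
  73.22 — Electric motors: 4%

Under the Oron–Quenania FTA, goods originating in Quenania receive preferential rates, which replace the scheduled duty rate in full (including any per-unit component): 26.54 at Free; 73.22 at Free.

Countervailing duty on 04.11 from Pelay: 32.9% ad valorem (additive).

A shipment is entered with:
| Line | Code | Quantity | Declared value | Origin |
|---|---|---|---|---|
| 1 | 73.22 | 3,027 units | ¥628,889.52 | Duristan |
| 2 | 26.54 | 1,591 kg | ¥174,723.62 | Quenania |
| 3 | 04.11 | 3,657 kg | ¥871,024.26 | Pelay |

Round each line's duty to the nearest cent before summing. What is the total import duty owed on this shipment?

Line 1 (73.22, Duristan, 3,027 units, ¥628,889.52):
Base rate for 73.22 is 4%.
73.22 has an FTA preferential rate, but origin Duristan is not Quenania; base rate stands.
Duty = ¥628,889.52 × 4% = ¥25,155.58.
Line 2 (26.54, Quenania, 1,591 kg, ¥174,723.62):
Base rate for 26.54 is 6.5%.
Origin Quenania qualifies under the Oron–Quenania agreement and 26.54 is covered: preferential rate Free applies instead.
Duty = ¥174,723.62 × 0% = ¥0.00.
Line 3 (04.11, Pelay, 3,657 kg, ¥871,024.26):
Base rate for 04.11 is 13.5% + ¥3.51/kg.
Additional duty on 04.11 from Pelay: +32.9%. Applied ad valorem rate: 13.5% + 32.9% = 46.4%.
Duty = ¥871,024.26 × 46.4% + 3,657 × ¥3.51 = ¥416,991.33.
Total = ¥25,155.58 + ¥0.00 + ¥416,991.33 = ¥442,146.91.

¥442,146.91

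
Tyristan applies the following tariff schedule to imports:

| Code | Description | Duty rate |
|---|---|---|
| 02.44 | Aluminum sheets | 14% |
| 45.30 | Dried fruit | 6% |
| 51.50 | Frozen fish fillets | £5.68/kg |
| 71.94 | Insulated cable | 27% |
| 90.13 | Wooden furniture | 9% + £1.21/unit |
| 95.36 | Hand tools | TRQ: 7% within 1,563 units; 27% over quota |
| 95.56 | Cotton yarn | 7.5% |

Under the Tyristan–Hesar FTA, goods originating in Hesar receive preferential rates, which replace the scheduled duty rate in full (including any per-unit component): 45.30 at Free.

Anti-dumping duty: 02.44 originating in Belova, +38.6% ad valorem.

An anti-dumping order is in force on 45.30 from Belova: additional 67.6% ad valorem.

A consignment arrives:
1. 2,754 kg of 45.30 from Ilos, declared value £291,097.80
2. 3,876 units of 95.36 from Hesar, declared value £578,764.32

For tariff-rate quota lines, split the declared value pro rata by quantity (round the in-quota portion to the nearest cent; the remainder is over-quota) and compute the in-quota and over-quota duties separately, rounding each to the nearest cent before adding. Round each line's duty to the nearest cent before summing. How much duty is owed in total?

Line 1 (45.30, Ilos, 2,754 kg, £291,097.80):
Base rate for 45.30 is 6%.
45.30 has an FTA preferential rate, but origin Ilos is not Hesar; base rate stands.
The additional-duty order on 45.30 targets Belova, not Ilos; it does not apply.
Duty = £291,097.80 × 6% = £17,465.87.
Line 2 (95.36, Hesar, 3,876 units, £578,764.32):
Code 95.36 is under a tariff-rate quota (threshold 1,563 units). In-quota: 1,563 units at 7%; over-quota: 2,313 units at 27%.
Pro-rata value split: in-quota = £578,764.32 × 1,563/3,876 = £233,387.16; over-quota = £578,764.32 − £233,387.16 = £345,377.16.
In-quota duty = £233,387.16 × 7% = £16,337.10. Over-quota duty = £345,377.16 × 27% = £93,251.83.
Line duty = £16,337.10 + £93,251.83 = £109,588.93.
Total = £17,465.87 + £109,588.93 = £127,054.80.

£127,054.80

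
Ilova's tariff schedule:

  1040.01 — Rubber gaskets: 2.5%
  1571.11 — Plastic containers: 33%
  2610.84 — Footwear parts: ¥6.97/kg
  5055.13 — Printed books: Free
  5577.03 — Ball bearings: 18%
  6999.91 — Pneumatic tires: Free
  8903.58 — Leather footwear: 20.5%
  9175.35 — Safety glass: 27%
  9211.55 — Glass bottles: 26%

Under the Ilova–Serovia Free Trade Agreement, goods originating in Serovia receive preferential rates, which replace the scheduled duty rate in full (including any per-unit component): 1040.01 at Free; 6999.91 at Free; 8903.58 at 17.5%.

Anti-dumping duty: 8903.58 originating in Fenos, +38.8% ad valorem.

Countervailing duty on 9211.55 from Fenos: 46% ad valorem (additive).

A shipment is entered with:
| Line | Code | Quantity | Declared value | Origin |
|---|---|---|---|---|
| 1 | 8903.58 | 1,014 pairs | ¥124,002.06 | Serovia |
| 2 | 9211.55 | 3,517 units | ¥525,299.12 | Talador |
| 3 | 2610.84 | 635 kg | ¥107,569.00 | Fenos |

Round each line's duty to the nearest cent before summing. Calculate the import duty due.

¥162,704.08

Line 1 (8903.58, Serovia, 1,014 pairs, ¥124,002.06):
Base rate for 8903.58 is 20.5%.
Origin Serovia qualifies under the Ilova–Serovia agreement and 8903.58 is covered: preferential rate 17.5% applies instead.
The additional-duty order on 8903.58 targets Fenos, not Serovia; it does not apply.
Duty = ¥124,002.06 × 17.5% = ¥21,700.36.
Line 2 (9211.55, Talador, 3,517 units, ¥525,299.12):
Base rate for 9211.55 is 26%.
The additional-duty order on 9211.55 targets Fenos, not Talador; it does not apply.
Duty = ¥525,299.12 × 26% = ¥136,577.77.
Line 3 (2610.84, Fenos, 635 kg, ¥107,569.00):
Base rate for 2610.84 is ¥6.97/kg.
Duty = 635 × ¥6.97 = ¥4,425.95.
Total = ¥21,700.36 + ¥136,577.77 + ¥4,425.95 = ¥162,704.08.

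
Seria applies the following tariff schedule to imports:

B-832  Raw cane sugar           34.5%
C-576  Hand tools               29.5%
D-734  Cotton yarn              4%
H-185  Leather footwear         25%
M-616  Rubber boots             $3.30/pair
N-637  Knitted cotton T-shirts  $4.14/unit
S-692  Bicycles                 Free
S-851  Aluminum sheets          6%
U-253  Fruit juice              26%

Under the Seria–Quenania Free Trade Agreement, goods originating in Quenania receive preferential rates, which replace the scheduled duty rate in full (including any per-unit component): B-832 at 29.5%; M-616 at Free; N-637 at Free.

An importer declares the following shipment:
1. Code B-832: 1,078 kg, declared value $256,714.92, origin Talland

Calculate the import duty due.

Line 1 (B-832, Talland, 1,078 kg, $256,714.92):
Base rate for B-832 is 34.5%.
B-832 has an FTA preferential rate, but origin Talland is not Quenania; base rate stands.
Duty = $256,714.92 × 34.5% = $88,566.65.

$88,566.65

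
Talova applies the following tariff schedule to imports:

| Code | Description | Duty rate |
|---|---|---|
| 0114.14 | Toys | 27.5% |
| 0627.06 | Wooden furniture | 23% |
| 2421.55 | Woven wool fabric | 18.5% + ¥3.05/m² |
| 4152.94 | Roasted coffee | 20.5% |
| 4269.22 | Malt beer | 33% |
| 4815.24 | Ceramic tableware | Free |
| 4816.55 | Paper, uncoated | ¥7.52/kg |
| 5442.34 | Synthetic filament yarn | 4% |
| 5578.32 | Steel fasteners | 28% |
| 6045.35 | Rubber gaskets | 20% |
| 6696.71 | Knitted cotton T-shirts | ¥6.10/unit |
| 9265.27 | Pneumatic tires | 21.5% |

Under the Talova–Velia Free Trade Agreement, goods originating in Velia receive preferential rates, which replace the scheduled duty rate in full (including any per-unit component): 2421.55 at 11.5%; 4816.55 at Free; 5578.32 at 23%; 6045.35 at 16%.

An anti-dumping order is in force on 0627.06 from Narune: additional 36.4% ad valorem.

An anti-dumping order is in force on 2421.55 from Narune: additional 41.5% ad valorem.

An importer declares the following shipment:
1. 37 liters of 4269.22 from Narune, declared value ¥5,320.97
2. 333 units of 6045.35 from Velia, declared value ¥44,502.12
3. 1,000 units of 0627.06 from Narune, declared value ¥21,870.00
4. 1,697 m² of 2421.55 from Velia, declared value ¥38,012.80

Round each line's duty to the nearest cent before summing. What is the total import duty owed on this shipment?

¥26,238.51

Line 1 (4269.22, Narune, 37 liters, ¥5,320.97):
Base rate for 4269.22 is 33%.
Duty = ¥5,320.97 × 33% = ¥1,755.92.
Line 2 (6045.35, Velia, 333 units, ¥44,502.12):
Base rate for 6045.35 is 20%.
Origin Velia qualifies under the Talova–Velia agreement and 6045.35 is covered: preferential rate 16% applies instead.
Duty = ¥44,502.12 × 16% = ¥7,120.34.
Line 3 (0627.06, Narune, 1,000 units, ¥21,870.00):
Base rate for 0627.06 is 23%.
Additional duty on 0627.06 from Narune: +36.4%. Applied ad valorem rate: 23% + 36.4% = 59.4%.
Duty = ¥21,870.00 × 59.4% = ¥12,990.78.
Line 4 (2421.55, Velia, 1,697 m², ¥38,012.80):
Base rate for 2421.55 is 18.5% + ¥3.05/m².
Origin Velia qualifies under the Talova–Velia agreement and 2421.55 is covered: preferential rate 11.5% applies instead.
The additional-duty order on 2421.55 targets Narune, not Velia; it does not apply.
Duty = ¥38,012.80 × 11.5% = ¥4,371.47.
Total = ¥1,755.92 + ¥7,120.34 + ¥12,990.78 + ¥4,371.47 = ¥26,238.51.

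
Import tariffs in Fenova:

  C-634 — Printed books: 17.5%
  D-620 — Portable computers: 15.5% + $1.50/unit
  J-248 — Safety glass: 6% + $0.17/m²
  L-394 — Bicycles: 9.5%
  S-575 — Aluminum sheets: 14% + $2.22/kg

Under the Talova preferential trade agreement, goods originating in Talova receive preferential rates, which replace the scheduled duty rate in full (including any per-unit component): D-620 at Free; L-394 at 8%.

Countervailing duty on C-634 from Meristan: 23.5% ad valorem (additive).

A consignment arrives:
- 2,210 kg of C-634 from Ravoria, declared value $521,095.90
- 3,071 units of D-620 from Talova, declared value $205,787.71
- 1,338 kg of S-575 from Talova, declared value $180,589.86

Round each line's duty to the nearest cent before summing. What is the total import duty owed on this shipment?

$119,444.72

Line 1 (C-634, Ravoria, 2,210 kg, $521,095.90):
Base rate for C-634 is 17.5%.
The additional-duty order on C-634 targets Meristan, not Ravoria; it does not apply.
Duty = $521,095.90 × 17.5% = $91,191.78.
Line 2 (D-620, Talova, 3,071 units, $205,787.71):
Base rate for D-620 is 15.5% + $1.50/unit.
Origin Talova qualifies under the Fenova–Talova agreement and D-620 is covered: preferential rate Free applies instead.
Duty = $205,787.71 × 0% = $0.00.
Line 3 (S-575, Talova, 1,338 kg, $180,589.86):
Base rate for S-575 is 14% + $2.22/kg.
Origin Talova is the FTA partner but S-575 is not on the preference list; base rate stands.
Duty = $180,589.86 × 14% + 1,338 × $2.22 = $28,252.94.
Total = $91,191.78 + $0.00 + $28,252.94 = $119,444.72.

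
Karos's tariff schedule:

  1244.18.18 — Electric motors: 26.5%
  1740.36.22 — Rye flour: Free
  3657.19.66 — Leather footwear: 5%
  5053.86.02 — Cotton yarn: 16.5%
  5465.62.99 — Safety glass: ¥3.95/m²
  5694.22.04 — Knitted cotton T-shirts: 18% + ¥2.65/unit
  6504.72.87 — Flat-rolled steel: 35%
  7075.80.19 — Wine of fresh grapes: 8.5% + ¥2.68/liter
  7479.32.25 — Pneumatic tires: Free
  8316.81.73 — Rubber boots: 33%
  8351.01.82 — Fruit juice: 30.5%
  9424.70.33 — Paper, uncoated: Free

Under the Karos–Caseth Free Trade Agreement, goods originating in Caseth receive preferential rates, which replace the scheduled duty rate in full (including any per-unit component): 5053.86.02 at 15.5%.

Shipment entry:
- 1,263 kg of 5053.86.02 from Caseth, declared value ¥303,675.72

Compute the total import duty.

Line 1 (5053.86.02, Caseth, 1,263 kg, ¥303,675.72):
Base rate for 5053.86.02 is 16.5%.
Origin Caseth qualifies under the Karos–Caseth agreement and 5053.86.02 is covered: preferential rate 15.5% applies instead.
Duty = ¥303,675.72 × 15.5% = ¥47,069.74.

¥47,069.74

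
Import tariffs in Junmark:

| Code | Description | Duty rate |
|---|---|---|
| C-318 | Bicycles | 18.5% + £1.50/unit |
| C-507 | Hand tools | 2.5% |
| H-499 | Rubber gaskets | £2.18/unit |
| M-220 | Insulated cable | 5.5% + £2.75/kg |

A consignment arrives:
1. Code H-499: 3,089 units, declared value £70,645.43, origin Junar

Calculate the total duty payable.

£6,734.02

Line 1 (H-499, Junar, 3,089 units, £70,645.43):
Base rate for H-499 is £2.18/unit.
Duty = 3,089 × £2.18 = £6,734.02.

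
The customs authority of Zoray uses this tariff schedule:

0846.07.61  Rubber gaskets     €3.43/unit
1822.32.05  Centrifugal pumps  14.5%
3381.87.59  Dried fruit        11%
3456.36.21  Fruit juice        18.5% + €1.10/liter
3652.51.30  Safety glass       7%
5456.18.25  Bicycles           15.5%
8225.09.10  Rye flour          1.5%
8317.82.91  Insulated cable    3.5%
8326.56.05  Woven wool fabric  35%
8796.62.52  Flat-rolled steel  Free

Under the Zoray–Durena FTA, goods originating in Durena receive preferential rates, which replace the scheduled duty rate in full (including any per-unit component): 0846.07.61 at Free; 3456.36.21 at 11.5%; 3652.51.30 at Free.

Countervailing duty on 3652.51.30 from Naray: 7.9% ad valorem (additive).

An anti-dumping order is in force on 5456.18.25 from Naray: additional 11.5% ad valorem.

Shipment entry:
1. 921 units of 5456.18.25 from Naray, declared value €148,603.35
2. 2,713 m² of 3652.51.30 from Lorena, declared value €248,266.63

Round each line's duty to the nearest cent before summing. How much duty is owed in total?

Line 1 (5456.18.25, Naray, 921 units, €148,603.35):
Base rate for 5456.18.25 is 15.5%.
Additional duty on 5456.18.25 from Naray: +11.5%. Applied ad valorem rate: 15.5% + 11.5% = 27%.
Duty = €148,603.35 × 27% = €40,122.90.
Line 2 (3652.51.30, Lorena, 2,713 m², €248,266.63):
Base rate for 3652.51.30 is 7%.
3652.51.30 has an FTA preferential rate, but origin Lorena is not Durena; base rate stands.
The additional-duty order on 3652.51.30 targets Naray, not Lorena; it does not apply.
Duty = €248,266.63 × 7% = €17,378.66.
Total = €40,122.90 + €17,378.66 = €57,501.56.

€57,501.56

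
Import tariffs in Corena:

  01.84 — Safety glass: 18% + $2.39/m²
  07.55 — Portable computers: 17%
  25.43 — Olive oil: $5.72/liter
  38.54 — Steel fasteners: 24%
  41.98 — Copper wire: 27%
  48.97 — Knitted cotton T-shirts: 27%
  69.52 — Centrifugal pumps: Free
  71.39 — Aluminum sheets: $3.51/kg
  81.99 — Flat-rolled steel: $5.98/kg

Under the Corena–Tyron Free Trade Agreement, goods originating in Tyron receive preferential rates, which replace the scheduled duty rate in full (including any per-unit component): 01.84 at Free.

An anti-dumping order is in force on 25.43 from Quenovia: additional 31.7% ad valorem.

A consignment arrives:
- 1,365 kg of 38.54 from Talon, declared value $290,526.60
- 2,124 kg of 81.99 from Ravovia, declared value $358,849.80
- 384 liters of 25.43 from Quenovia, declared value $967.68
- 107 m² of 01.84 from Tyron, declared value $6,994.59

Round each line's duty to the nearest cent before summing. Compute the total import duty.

Line 1 (38.54, Talon, 1,365 kg, $290,526.60):
Base rate for 38.54 is 24%.
Duty = $290,526.60 × 24% = $69,726.38.
Line 2 (81.99, Ravovia, 2,124 kg, $358,849.80):
Base rate for 81.99 is $5.98/kg.
Duty = 2,124 × $5.98 = $12,701.52.
Line 3 (25.43, Quenovia, 384 liters, $967.68):
Base rate for 25.43 is $5.72/liter.
Additional duty on 25.43 from Quenovia: +31.7% ad valorem. Applied ad valorem rate = 31.7%.
Duty = $967.68 × 31.7% + 384 × $5.72 = $2,503.23.
Line 4 (01.84, Tyron, 107 m², $6,994.59):
Base rate for 01.84 is 18% + $2.39/m².
Origin Tyron qualifies under the Corena–Tyron agreement and 01.84 is covered: preferential rate Free applies instead.
Duty = $6,994.59 × 0% = $0.00.
Total = $69,726.38 + $12,701.52 + $2,503.23 + $0.00 = $84,931.13.

$84,931.13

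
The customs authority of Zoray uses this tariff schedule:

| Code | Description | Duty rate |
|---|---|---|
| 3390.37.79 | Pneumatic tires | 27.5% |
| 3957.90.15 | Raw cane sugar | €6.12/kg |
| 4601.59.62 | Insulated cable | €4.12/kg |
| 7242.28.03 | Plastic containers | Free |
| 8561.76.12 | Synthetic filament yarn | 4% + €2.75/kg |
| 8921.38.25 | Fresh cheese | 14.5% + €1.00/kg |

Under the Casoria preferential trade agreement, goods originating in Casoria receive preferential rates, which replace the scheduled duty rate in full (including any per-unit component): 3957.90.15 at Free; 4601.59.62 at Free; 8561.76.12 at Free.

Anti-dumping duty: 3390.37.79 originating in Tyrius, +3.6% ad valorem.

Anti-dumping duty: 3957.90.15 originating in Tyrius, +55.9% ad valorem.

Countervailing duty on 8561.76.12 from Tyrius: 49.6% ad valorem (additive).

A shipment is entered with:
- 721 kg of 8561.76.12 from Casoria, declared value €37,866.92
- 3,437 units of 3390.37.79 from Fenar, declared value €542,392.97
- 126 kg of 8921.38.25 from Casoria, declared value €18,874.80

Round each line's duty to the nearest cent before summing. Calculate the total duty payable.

Line 1 (8561.76.12, Casoria, 721 kg, €37,866.92):
Base rate for 8561.76.12 is 4% + €2.75/kg.
Origin Casoria qualifies under the Zoray–Casoria agreement and 8561.76.12 is covered: preferential rate Free applies instead.
The additional-duty order on 8561.76.12 targets Tyrius, not Casoria; it does not apply.
Duty = €37,866.92 × 0% = €0.00.
Line 2 (3390.37.79, Fenar, 3,437 units, €542,392.97):
Base rate for 3390.37.79 is 27.5%.
The additional-duty order on 3390.37.79 targets Tyrius, not Fenar; it does not apply.
Duty = €542,392.97 × 27.5% = €149,158.07.
Line 3 (8921.38.25, Casoria, 126 kg, €18,874.80):
Base rate for 8921.38.25 is 14.5% + €1.00/kg.
Origin Casoria is the FTA partner but 8921.38.25 is not on the preference list; base rate stands.
Duty = €18,874.80 × 14.5% + 126 × €1.00 = €2,862.85.
Total = €0.00 + €149,158.07 + €2,862.85 = €152,020.92.

€152,020.92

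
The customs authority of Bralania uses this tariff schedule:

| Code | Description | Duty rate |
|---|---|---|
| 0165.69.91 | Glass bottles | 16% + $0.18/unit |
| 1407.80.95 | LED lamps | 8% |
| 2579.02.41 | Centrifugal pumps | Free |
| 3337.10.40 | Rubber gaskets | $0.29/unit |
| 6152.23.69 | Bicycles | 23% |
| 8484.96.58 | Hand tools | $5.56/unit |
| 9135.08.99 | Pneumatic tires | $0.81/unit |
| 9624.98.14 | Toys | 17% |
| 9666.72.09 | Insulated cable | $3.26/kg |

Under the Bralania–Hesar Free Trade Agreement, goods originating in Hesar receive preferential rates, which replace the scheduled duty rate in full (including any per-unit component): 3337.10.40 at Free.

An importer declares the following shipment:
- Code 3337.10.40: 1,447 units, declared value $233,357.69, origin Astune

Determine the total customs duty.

$419.63

Line 1 (3337.10.40, Astune, 1,447 units, $233,357.69):
Base rate for 3337.10.40 is $0.29/unit.
3337.10.40 has an FTA preferential rate, but origin Astune is not Hesar; base rate stands.
Duty = 1,447 × $0.29 = $419.63.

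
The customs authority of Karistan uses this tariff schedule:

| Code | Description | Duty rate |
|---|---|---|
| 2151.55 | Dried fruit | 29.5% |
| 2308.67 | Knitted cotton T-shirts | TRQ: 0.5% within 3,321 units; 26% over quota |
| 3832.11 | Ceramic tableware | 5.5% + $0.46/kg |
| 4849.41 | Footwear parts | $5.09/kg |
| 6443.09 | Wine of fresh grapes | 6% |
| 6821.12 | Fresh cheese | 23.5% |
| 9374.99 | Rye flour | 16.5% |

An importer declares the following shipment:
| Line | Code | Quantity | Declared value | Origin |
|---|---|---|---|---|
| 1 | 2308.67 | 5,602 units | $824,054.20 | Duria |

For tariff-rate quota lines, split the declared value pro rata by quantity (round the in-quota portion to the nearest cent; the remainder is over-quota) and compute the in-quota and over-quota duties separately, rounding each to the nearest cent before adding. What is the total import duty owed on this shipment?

$89,681.73

Line 1 (2308.67, Duria, 5,602 units, $824,054.20):
Code 2308.67 is under a tariff-rate quota (threshold 3,321 units). In-quota: 3,321 units at 0.5%; over-quota: 2,281 units at 26%.
Pro-rata value split: in-quota = $824,054.20 × 3,321/5,602 = $488,519.10; over-quota = $824,054.20 − $488,519.10 = $335,535.10.
In-quota duty = $488,519.10 × 0.5% = $2,442.60. Over-quota duty = $335,535.10 × 26% = $87,239.13.
Line duty = $2,442.60 + $87,239.13 = $89,681.73.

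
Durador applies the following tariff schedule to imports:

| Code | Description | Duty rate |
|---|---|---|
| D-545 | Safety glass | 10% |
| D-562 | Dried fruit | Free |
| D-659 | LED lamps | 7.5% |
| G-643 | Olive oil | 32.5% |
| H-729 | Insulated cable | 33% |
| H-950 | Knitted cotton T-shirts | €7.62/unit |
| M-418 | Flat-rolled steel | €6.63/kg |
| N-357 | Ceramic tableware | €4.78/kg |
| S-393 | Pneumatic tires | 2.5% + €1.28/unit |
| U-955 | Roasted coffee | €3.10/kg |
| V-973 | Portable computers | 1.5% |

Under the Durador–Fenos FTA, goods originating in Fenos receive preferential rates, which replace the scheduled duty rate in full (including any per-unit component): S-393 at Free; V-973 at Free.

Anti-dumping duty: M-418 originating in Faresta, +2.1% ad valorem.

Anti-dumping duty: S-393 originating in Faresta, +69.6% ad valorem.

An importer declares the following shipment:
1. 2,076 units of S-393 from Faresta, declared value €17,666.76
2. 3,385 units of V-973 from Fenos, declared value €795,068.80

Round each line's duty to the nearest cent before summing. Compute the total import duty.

Line 1 (S-393, Faresta, 2,076 units, €17,666.76):
Base rate for S-393 is 2.5% + €1.28/unit.
S-393 has an FTA preferential rate, but origin Faresta is not Fenos; base rate stands.
Additional duty on S-393 from Faresta: +69.6%. Applied ad valorem rate: 2.5% + 69.6% = 72.1%.
Duty = €17,666.76 × 72.1% + 2,076 × €1.28 = €15,395.01.
Line 2 (V-973, Fenos, 3,385 units, €795,068.80):
Base rate for V-973 is 1.5%.
Origin Fenos qualifies under the Durador–Fenos agreement and V-973 is covered: preferential rate Free applies instead.
Duty = €795,068.80 × 0% = €0.00.
Total = €15,395.01 + €0.00 = €15,395.01.

€15,395.01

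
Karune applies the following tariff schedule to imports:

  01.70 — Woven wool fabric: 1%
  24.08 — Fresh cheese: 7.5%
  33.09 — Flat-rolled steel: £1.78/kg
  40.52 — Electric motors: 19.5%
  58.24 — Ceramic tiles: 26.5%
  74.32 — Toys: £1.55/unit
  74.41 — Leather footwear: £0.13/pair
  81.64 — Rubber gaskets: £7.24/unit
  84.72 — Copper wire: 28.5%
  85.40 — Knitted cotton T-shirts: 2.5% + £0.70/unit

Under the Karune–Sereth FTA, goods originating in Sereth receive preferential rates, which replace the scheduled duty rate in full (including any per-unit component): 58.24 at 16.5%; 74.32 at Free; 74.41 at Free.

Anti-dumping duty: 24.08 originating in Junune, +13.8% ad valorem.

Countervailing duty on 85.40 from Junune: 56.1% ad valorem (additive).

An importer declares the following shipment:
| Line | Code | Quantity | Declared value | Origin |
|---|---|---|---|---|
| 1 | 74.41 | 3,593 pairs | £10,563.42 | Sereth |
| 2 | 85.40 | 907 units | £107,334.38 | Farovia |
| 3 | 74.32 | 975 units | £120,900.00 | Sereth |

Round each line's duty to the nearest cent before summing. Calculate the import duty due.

Line 1 (74.41, Sereth, 3,593 pairs, £10,563.42):
Base rate for 74.41 is £0.13/pair.
Origin Sereth qualifies under the Karune–Sereth agreement and 74.41 is covered: preferential rate Free applies instead.
Duty = £10,563.42 × 0% = £0.00.
Line 2 (85.40, Farovia, 907 units, £107,334.38):
Base rate for 85.40 is 2.5% + £0.70/unit.
The additional-duty order on 85.40 targets Junune, not Farovia; it does not apply.
Duty = £107,334.38 × 2.5% + 907 × £0.70 = £3,318.26.
Line 3 (74.32, Sereth, 975 units, £120,900.00):
Base rate for 74.32 is £1.55/unit.
Origin Sereth qualifies under the Karune–Sereth agreement and 74.32 is covered: preferential rate Free applies instead.
Duty = £120,900.00 × 0% = £0.00.
Total = £0.00 + £3,318.26 + £0.00 = £3,318.26.

£3,318.26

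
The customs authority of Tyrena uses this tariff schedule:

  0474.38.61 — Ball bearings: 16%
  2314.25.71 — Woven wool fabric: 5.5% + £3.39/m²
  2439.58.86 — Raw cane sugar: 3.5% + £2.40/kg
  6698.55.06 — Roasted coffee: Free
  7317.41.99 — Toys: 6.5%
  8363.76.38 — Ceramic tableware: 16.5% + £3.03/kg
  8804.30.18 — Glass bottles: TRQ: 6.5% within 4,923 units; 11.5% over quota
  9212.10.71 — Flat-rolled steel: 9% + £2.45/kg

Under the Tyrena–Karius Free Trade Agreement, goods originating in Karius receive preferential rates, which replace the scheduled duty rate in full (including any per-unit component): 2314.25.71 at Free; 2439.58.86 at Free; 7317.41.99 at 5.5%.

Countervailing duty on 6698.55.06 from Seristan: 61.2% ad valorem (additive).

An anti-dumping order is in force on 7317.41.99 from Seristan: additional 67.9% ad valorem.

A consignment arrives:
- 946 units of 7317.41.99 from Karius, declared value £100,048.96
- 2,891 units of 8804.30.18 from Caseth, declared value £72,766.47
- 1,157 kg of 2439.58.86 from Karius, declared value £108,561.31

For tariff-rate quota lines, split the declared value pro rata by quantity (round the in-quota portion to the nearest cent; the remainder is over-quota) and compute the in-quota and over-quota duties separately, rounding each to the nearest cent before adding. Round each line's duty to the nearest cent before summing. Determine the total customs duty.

Line 1 (7317.41.99, Karius, 946 units, £100,048.96):
Base rate for 7317.41.99 is 6.5%.
Origin Karius qualifies under the Tyrena–Karius agreement and 7317.41.99 is covered: preferential rate 5.5% applies instead.
The additional-duty order on 7317.41.99 targets Seristan, not Karius; it does not apply.
Duty = £100,048.96 × 5.5% = £5,502.69.
Line 2 (8804.30.18, Caseth, 2,891 units, £72,766.47):
Code 8804.30.18 is under a tariff-rate quota (threshold 4,923 units). Quantity 2,891 units is within the quota, so the in-quota rate 6.5% applies to the full value.
Duty = £72,766.47 × 6.5% = £4,729.82.
Line 3 (2439.58.86, Karius, 1,157 kg, £108,561.31):
Base rate for 2439.58.86 is 3.5% + £2.40/kg.
Origin Karius qualifies under the Tyrena–Karius agreement and 2439.58.86 is covered: preferential rate Free applies instead.
Duty = £108,561.31 × 0% = £0.00.
Total = £5,502.69 + £4,729.82 + £0.00 = £10,232.51.

£10,232.51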